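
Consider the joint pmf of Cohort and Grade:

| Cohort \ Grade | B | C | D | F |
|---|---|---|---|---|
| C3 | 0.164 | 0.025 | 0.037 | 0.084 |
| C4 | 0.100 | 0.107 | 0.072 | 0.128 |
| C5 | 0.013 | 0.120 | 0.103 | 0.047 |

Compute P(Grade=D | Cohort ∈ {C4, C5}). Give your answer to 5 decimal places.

P(Cohort=C4) = 0.100 + 0.107 + 0.072 + 0.128 = 0.407.
P(Cohort=C5) = 0.013 + 0.120 + 0.103 + 0.047 = 0.283.
P(Cohort ∈ {C4, C5}) = 0.407 + 0.283 = 0.690; P(Grade=D, Cohort ∈ {C4, C5}) = 0.072 + 0.103 = 0.175.
P(Grade=D | Cohort ∈ {C4, C5}) = 0.175/0.690 = 0.25362.

0.25362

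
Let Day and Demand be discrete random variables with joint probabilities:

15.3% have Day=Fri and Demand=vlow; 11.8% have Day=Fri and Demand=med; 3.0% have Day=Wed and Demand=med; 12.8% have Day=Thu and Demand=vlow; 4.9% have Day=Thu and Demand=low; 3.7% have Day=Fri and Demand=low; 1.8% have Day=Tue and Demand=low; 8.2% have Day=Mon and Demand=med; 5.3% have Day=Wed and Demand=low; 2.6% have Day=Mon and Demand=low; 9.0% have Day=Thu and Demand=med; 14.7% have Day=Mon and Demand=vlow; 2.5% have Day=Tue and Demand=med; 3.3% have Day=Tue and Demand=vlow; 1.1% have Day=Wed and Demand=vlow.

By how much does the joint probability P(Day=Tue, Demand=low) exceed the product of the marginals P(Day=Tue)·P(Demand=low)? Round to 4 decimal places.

0.0041

P(Day=Tue) = 0.033 + 0.018 + 0.025 = 0.076.
P(Demand=low) = 0.026 + 0.018 + 0.053 + 0.049 + 0.037 = 0.183.
P(Day=Tue, Demand=low) − P(Day=Tue)P(Demand=low) = 0.018 − 0.076×0.183 = 0.0041.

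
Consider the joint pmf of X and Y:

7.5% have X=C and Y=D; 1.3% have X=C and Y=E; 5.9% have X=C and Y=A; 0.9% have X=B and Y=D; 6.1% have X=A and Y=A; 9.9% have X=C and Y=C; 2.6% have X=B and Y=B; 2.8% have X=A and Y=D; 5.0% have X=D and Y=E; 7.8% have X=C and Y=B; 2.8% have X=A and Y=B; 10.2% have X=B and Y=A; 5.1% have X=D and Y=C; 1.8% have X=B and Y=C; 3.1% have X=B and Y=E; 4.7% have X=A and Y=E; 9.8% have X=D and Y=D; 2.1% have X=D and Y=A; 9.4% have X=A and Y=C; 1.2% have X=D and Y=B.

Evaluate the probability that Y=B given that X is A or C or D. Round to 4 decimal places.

0.1450

P(X=A) = 0.061 + 0.028 + 0.094 + 0.028 + 0.047 = 0.258.
P(X=C) = 0.059 + 0.078 + 0.099 + 0.075 + 0.013 = 0.324.
P(X=D) = 0.021 + 0.012 + 0.051 + 0.098 + 0.050 = 0.232.
P(X ∈ {A, C, D}) = 0.258 + 0.324 + 0.232 = 0.814; P(Y=B, X ∈ {A, C, D}) = 0.028 + 0.078 + 0.012 = 0.118.
P(Y=B | X ∈ {A, C, D}) = 0.118/0.814 = 0.1450.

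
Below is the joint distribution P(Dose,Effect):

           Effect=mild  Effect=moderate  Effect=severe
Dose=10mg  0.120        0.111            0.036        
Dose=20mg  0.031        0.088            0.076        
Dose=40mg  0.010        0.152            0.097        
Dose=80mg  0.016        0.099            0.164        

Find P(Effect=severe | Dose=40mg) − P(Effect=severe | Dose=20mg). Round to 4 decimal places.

-0.0152

P(Dose=40mg) = 0.010 + 0.152 + 0.097 = 0.259; P(Effect=severe | Dose=40mg) = 0.097/0.259 = 0.37452.
P(Dose=20mg) = 0.031 + 0.088 + 0.076 = 0.195; P(Effect=severe | Dose=20mg) = 0.076/0.195 = 0.38974.
Difference = -0.0152.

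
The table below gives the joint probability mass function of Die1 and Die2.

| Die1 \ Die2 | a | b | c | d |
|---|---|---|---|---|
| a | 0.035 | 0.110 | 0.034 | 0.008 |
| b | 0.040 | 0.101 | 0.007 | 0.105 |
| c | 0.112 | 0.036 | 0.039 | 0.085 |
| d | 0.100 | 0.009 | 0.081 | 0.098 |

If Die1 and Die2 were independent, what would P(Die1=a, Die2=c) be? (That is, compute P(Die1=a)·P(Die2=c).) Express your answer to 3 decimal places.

0.030

P(Die1=a) = 0.035 + 0.110 + 0.034 + 0.008 = 0.187.
P(Die2=c) = 0.034 + 0.007 + 0.039 + 0.081 = 0.161.
Product: 0.187 × 0.161 = 0.030.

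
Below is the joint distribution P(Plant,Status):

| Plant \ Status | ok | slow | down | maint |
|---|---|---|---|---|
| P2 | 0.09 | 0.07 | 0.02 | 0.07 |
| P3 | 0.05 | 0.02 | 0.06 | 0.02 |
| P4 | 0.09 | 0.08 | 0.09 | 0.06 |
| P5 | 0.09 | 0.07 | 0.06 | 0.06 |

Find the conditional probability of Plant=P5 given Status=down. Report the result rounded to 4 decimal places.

0.2609

P(Status=down) = 0.02 + 0.06 + 0.09 + 0.06 = 0.23.
P(Plant=P5 | Status=down) = 0.06/0.23 = 0.2609.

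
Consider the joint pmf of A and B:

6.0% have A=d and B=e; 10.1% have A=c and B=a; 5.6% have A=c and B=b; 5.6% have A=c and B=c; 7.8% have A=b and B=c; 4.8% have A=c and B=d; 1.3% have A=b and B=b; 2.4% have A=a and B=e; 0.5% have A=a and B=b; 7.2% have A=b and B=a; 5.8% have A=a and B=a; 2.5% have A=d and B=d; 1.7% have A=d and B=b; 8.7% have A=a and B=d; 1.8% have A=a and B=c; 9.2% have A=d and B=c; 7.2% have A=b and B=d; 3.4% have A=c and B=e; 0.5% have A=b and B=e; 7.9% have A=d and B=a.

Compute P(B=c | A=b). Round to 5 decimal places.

0.32500

P(A=b) = 0.072 + 0.013 + 0.078 + 0.072 + 0.005 = 0.240.
P(B=c | A=b) = 0.078/0.240 = 0.32500.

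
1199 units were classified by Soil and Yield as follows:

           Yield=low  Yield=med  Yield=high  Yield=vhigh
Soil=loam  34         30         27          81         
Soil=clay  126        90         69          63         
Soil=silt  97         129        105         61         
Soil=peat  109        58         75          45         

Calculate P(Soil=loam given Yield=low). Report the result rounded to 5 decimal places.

Total with Yield=low: 34 + 126 + 97 + 109 = 366.
P(Soil=loam | Yield=low) = 34/366 = 0.09290.

0.09290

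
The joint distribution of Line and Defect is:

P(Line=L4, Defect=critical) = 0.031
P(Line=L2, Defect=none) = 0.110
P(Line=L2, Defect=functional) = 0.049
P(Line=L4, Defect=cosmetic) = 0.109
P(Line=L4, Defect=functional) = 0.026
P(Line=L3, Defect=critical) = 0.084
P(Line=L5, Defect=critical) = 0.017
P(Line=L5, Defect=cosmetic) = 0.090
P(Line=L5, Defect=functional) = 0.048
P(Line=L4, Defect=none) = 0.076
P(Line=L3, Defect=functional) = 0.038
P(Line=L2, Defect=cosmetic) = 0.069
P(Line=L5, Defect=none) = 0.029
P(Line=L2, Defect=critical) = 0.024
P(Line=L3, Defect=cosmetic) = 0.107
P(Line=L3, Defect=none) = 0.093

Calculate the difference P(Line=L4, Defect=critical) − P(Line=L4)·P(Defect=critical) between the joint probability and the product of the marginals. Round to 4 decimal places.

-0.0068

P(Line=L4) = 0.076 + 0.109 + 0.026 + 0.031 = 0.242.
P(Defect=critical) = 0.024 + 0.084 + 0.031 + 0.017 = 0.156.
P(Line=L4, Defect=critical) − P(Line=L4)P(Defect=critical) = 0.031 − 0.242×0.156 = -0.0068.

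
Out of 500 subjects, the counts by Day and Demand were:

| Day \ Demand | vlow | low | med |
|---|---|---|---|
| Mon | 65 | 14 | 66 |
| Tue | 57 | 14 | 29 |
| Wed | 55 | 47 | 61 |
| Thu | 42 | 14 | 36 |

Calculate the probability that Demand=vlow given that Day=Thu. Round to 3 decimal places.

0.457

Total with Day=Thu: 42 + 14 + 36 = 92.
P(Demand=vlow | Day=Thu) = 42/92 = 0.457.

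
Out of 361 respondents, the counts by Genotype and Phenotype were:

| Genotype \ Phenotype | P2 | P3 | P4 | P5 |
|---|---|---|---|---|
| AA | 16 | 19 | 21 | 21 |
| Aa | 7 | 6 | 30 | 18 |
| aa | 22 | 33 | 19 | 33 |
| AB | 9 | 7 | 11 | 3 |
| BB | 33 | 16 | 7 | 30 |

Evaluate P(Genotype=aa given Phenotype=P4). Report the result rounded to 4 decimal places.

0.2159

Total with Phenotype=P4: 21 + 30 + 19 + 11 + 7 = 88.
P(Genotype=aa | Phenotype=P4) = 19/88 = 0.2159.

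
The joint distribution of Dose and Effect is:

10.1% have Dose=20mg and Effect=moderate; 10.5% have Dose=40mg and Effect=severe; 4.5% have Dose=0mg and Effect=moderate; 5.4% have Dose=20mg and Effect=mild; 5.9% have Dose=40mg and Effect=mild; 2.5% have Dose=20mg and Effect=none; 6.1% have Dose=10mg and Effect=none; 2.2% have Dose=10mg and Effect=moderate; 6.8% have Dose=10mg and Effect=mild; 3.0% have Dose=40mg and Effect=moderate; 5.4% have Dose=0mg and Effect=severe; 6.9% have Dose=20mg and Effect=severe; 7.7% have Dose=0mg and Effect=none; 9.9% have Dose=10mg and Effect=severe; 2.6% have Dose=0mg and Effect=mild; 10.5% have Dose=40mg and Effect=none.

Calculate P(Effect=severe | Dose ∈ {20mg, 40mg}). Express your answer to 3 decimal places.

P(Dose=20mg) = 0.025 + 0.054 + 0.101 + 0.069 = 0.249.
P(Dose=40mg) = 0.105 + 0.059 + 0.030 + 0.105 = 0.299.
P(Dose ∈ {20mg, 40mg}) = 0.249 + 0.299 = 0.548; P(Effect=severe, Dose ∈ {20mg, 40mg}) = 0.069 + 0.105 = 0.174.
P(Effect=severe | Dose ∈ {20mg, 40mg}) = 0.174/0.548 = 0.318.

0.318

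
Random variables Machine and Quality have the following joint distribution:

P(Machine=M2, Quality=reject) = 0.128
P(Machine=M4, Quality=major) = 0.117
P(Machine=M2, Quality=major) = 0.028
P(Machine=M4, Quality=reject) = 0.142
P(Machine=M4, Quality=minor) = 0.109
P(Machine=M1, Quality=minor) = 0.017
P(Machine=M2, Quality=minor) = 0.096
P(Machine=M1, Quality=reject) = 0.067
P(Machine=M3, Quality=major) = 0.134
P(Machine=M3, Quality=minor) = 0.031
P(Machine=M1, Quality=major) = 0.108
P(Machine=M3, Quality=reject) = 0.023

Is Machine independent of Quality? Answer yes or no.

no

P(Machine=M2) = 0.252 and P(Quality=major) = 0.387, so their product is 0.09752, but P(Machine=M2, Quality=major) = 0.028. Since these differ, Machine and Quality are not independent.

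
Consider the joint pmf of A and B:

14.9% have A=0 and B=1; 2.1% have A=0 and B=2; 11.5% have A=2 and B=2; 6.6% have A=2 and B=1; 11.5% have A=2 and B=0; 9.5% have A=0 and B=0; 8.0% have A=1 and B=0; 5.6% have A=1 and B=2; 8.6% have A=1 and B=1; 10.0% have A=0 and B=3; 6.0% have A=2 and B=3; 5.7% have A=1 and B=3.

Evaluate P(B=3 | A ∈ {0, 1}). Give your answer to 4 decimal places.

0.2438

P(A=0) = 0.095 + 0.149 + 0.021 + 0.100 = 0.365.
P(A=1) = 0.080 + 0.086 + 0.056 + 0.057 = 0.279.
P(A ∈ {0, 1}) = 0.365 + 0.279 = 0.644; P(B=3, A ∈ {0, 1}) = 0.100 + 0.057 = 0.157.
P(B=3 | A ∈ {0, 1}) = 0.157/0.644 = 0.2438.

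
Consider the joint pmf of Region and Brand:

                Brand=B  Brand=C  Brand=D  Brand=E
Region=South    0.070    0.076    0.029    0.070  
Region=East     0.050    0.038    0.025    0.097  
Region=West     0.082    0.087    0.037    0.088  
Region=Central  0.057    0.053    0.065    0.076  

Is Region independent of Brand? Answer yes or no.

P(Region=East) = 0.210 and P(Brand=E) = 0.331, so their product is 0.06951, but P(Region=East, Brand=E) = 0.097. Since these differ, Region and Brand are not independent.

no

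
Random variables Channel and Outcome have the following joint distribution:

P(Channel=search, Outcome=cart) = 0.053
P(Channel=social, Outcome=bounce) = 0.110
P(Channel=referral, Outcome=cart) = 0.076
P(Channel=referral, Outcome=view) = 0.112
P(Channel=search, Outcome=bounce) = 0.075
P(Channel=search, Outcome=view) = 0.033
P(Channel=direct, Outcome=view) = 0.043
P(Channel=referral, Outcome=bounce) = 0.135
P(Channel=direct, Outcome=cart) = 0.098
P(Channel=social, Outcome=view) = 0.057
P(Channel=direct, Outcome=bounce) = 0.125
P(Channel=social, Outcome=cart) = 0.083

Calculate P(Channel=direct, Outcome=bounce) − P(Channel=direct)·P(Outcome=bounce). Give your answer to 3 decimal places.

0.007

P(Channel=direct) = 0.125 + 0.043 + 0.098 = 0.266.
P(Outcome=bounce) = 0.075 + 0.110 + 0.125 + 0.135 = 0.445.
P(Channel=direct, Outcome=bounce) − P(Channel=direct)P(Outcome=bounce) = 0.125 − 0.266×0.445 = 0.007.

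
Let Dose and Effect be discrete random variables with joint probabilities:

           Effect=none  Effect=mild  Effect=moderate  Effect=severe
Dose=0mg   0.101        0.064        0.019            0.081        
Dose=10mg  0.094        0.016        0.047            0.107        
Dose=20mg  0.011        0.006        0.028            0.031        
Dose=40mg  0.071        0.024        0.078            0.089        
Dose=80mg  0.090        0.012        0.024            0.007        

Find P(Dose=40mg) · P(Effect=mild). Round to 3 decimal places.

0.032

P(Dose=40mg) = 0.071 + 0.024 + 0.078 + 0.089 = 0.262.
P(Effect=mild) = 0.064 + 0.016 + 0.006 + 0.024 + 0.012 = 0.122.
Product: 0.262 × 0.122 = 0.032.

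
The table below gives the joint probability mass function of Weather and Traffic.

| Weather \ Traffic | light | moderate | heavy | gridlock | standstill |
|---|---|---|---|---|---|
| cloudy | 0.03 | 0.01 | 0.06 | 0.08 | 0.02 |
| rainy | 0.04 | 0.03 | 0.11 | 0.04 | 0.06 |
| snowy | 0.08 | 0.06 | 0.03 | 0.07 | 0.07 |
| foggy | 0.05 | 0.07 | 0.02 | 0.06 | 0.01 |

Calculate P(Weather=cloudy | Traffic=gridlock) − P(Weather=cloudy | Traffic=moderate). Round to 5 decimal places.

P(Traffic=gridlock) = 0.08 + 0.04 + 0.07 + 0.06 = 0.25; P(Weather=cloudy | Traffic=gridlock) = 0.08/0.25 = 0.320000.
P(Traffic=moderate) = 0.01 + 0.03 + 0.06 + 0.07 = 0.17; P(Weather=cloudy | Traffic=moderate) = 0.01/0.17 = 0.058824.
Difference = 0.26118.

0.26118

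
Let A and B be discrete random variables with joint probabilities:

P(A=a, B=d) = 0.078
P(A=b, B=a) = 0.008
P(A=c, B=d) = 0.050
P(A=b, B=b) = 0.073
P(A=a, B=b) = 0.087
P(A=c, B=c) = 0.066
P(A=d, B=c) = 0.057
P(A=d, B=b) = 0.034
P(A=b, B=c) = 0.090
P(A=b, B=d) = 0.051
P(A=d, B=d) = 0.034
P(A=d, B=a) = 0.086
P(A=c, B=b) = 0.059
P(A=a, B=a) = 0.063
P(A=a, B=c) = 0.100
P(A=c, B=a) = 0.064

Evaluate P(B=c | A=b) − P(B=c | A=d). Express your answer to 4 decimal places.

P(A=b) = 0.008 + 0.073 + 0.090 + 0.051 = 0.222; P(B=c | A=b) = 0.090/0.222 = 0.40541.
P(A=d) = 0.086 + 0.034 + 0.057 + 0.034 = 0.211; P(B=c | A=d) = 0.057/0.211 = 0.27014.
Difference = 0.1353.

0.1353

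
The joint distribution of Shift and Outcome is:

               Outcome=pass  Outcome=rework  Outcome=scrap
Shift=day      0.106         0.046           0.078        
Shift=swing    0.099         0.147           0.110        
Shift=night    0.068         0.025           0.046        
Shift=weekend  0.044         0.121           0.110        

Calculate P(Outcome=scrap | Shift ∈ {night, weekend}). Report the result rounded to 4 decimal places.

P(Shift=night) = 0.068 + 0.025 + 0.046 = 0.139.
P(Shift=weekend) = 0.044 + 0.121 + 0.110 = 0.275.
P(Shift ∈ {night, weekend}) = 0.139 + 0.275 = 0.414; P(Outcome=scrap, Shift ∈ {night, weekend}) = 0.046 + 0.110 = 0.156.
P(Outcome=scrap | Shift ∈ {night, weekend}) = 0.156/0.414 = 0.3768.

0.3768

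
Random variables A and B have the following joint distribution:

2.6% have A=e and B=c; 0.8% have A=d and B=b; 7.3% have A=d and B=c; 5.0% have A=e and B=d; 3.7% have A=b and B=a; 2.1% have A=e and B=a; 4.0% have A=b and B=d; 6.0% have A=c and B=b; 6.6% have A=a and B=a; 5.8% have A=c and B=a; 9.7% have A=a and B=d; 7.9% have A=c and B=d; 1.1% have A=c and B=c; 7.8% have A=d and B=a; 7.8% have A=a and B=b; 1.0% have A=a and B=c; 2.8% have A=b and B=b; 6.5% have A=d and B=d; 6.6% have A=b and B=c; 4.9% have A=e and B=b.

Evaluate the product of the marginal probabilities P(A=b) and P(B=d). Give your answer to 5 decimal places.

P(A=b) = 0.037 + 0.028 + 0.066 + 0.040 = 0.171.
P(B=d) = 0.097 + 0.040 + 0.079 + 0.065 + 0.050 = 0.331.
Product: 0.171 × 0.331 = 0.05660.

0.05660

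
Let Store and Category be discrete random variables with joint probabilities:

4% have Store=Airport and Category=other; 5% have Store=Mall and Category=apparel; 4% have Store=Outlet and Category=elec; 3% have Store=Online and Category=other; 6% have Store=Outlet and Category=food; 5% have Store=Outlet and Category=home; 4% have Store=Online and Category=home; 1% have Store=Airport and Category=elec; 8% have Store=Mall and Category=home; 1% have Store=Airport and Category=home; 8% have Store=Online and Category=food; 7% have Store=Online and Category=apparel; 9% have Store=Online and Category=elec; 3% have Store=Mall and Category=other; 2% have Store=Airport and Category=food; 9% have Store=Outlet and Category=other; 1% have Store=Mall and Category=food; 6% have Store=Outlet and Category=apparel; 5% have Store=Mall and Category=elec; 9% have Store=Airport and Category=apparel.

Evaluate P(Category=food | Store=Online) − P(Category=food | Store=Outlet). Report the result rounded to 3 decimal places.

P(Store=Online) = 0.08 + 0.07 + 0.09 + 0.04 + 0.03 = 0.31; P(Category=food | Store=Online) = 0.08/0.31 = 0.2581.
P(Store=Outlet) = 0.06 + 0.06 + 0.04 + 0.05 + 0.09 = 0.30; P(Category=food | Store=Outlet) = 0.06/0.30 = 0.2000.
Difference = 0.058.

0.058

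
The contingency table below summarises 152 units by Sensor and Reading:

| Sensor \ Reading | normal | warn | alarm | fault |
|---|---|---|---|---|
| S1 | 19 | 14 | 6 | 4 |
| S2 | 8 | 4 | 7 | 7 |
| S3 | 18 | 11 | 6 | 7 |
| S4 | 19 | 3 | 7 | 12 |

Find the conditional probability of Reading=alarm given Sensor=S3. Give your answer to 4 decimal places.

0.1429

Total with Sensor=S3: 18 + 11 + 6 + 7 = 42.
P(Reading=alarm | Sensor=S3) = 6/42 = 0.1429.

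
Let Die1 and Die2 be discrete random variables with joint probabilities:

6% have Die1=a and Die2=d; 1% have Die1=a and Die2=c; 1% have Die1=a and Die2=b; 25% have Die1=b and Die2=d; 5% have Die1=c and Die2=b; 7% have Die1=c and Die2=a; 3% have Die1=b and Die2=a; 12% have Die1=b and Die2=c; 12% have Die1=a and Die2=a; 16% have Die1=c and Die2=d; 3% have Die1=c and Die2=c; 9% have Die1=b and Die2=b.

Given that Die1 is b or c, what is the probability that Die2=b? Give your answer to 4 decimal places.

0.1750

P(Die1=b) = 0.03 + 0.09 + 0.12 + 0.25 = 0.49.
P(Die1=c) = 0.07 + 0.05 + 0.03 + 0.16 = 0.31.
P(Die1 ∈ {b, c}) = 0.49 + 0.31 = 0.80; P(Die2=b, Die1 ∈ {b, c}) = 0.09 + 0.05 = 0.14.
P(Die2=b | Die1 ∈ {b, c}) = 0.14/0.80 = 0.1750.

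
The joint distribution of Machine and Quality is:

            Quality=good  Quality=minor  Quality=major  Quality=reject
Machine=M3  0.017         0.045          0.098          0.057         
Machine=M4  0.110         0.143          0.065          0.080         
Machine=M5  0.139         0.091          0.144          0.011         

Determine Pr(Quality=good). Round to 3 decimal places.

0.266

P(Quality=good) = 0.017 + 0.110 + 0.139 = 0.266.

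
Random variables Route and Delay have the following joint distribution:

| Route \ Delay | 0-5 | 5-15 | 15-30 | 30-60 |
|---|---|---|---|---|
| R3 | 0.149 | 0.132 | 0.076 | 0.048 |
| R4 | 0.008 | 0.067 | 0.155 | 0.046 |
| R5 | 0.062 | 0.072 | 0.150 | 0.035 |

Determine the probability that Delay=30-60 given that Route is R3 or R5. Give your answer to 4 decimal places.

0.1146

P(Route=R3) = 0.149 + 0.132 + 0.076 + 0.048 = 0.405.
P(Route=R5) = 0.062 + 0.072 + 0.150 + 0.035 = 0.319.
P(Route ∈ {R3, R5}) = 0.405 + 0.319 = 0.724; P(Delay=30-60, Route ∈ {R3, R5}) = 0.048 + 0.035 = 0.083.
P(Delay=30-60 | Route ∈ {R3, R5}) = 0.083/0.724 = 0.1146.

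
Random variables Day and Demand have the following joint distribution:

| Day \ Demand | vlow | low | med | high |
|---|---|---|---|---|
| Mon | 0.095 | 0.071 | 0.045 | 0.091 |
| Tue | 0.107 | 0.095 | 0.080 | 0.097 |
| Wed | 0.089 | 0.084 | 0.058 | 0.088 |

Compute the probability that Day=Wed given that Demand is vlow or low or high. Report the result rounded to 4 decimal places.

0.3195

P(Demand=vlow) = 0.095 + 0.107 + 0.089 = 0.291.
P(Demand=low) = 0.071 + 0.095 + 0.084 = 0.250.
P(Demand=high) = 0.091 + 0.097 + 0.088 = 0.276.
P(Demand ∈ {vlow, low, high}) = 0.291 + 0.250 + 0.276 = 0.817; P(Day=Wed, Demand ∈ {vlow, low, high}) = 0.089 + 0.084 + 0.088 = 0.261.
P(Day=Wed | Demand ∈ {vlow, low, high}) = 0.261/0.817 = 0.3195.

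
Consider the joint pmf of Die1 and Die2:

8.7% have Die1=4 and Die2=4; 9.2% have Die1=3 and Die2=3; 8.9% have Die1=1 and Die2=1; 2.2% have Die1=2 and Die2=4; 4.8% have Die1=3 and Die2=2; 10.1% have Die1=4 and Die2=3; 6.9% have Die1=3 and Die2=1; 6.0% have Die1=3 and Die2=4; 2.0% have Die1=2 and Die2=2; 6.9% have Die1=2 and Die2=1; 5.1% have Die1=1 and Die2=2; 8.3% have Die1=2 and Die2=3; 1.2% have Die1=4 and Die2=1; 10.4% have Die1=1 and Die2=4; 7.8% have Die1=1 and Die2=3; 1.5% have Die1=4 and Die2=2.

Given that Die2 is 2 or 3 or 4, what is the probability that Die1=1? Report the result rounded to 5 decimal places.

P(Die2=2) = 0.051 + 0.020 + 0.048 + 0.015 = 0.134.
P(Die2=3) = 0.078 + 0.083 + 0.092 + 0.101 = 0.354.
P(Die2=4) = 0.104 + 0.022 + 0.060 + 0.087 = 0.273.
P(Die2 ∈ {2, 3, 4}) = 0.134 + 0.354 + 0.273 = 0.761; P(Die1=1, Die2 ∈ {2, 3, 4}) = 0.051 + 0.078 + 0.104 = 0.233.
P(Die1=1 | Die2 ∈ {2, 3, 4}) = 0.233/0.761 = 0.30618.

0.30618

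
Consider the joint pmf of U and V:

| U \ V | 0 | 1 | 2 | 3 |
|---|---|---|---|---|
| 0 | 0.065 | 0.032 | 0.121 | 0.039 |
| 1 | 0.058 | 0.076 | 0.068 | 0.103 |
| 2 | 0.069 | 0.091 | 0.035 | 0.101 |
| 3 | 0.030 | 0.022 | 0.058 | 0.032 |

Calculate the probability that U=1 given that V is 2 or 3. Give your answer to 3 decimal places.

P(V=2) = 0.121 + 0.068 + 0.035 + 0.058 = 0.282.
P(V=3) = 0.039 + 0.103 + 0.101 + 0.032 = 0.275.
P(V ∈ {2, 3}) = 0.282 + 0.275 = 0.557; P(U=1, V ∈ {2, 3}) = 0.068 + 0.103 = 0.171.
P(U=1 | V ∈ {2, 3}) = 0.171/0.557 = 0.307.

0.307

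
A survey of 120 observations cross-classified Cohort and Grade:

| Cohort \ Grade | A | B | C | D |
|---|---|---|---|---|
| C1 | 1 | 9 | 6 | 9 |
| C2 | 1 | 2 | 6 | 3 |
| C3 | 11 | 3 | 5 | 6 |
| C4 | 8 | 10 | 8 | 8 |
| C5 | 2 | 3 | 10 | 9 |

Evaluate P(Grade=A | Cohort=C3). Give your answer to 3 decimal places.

0.440

Total with Cohort=C3: 11 + 3 + 5 + 6 = 25.
P(Grade=A | Cohort=C3) = 11/25 = 0.440.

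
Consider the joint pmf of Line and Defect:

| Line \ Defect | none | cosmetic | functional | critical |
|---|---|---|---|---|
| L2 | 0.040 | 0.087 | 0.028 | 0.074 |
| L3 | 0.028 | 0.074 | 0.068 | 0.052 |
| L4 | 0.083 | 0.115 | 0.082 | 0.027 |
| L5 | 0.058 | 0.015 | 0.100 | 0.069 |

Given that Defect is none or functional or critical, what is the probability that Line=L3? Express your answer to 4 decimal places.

P(Defect=none) = 0.040 + 0.028 + 0.083 + 0.058 = 0.209.
P(Defect=functional) = 0.028 + 0.068 + 0.082 + 0.100 = 0.278.
P(Defect=critical) = 0.074 + 0.052 + 0.027 + 0.069 = 0.222.
P(Defect ∈ {none, functional, critical}) = 0.209 + 0.278 + 0.222 = 0.709; P(Line=L3, Defect ∈ {none, functional, critical}) = 0.028 + 0.068 + 0.052 = 0.148.
P(Line=L3 | Defect ∈ {none, functional, critical}) = 0.148/0.709 = 0.2087.

0.2087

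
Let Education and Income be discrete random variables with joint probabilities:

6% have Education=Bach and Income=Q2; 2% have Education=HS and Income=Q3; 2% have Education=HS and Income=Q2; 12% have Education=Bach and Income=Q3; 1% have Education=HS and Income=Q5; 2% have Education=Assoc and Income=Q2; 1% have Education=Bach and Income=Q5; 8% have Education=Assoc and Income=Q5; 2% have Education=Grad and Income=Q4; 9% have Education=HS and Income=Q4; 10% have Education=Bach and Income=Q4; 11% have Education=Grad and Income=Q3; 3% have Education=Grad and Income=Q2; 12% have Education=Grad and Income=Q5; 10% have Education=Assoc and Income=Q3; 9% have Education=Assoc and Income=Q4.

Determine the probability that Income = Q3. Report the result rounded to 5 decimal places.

0.35000

P(Income=Q3) = 0.02 + 0.10 + 0.12 + 0.11 = 0.35.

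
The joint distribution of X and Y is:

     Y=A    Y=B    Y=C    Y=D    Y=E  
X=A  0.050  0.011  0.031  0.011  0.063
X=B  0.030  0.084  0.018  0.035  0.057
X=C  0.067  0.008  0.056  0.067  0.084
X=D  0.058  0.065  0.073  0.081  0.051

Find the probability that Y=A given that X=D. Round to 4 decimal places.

P(X=D) = 0.058 + 0.065 + 0.073 + 0.081 + 0.051 = 0.328.
P(Y=A | X=D) = 0.058/0.328 = 0.1768.

0.1768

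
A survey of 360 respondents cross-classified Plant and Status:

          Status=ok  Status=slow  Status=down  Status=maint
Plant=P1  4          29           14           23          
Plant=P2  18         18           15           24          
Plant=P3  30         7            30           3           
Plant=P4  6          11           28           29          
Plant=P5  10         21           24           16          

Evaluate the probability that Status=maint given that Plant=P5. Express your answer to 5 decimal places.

Total with Plant=P5: 10 + 21 + 24 + 16 = 71.
P(Status=maint | Plant=P5) = 16/71 = 0.22535.

0.22535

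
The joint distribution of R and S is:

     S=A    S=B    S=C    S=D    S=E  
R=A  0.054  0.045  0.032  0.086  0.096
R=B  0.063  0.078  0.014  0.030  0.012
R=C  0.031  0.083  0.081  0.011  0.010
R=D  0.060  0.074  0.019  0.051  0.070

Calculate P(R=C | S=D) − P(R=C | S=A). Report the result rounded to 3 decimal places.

-0.087

P(S=D) = 0.086 + 0.030 + 0.011 + 0.051 = 0.178; P(R=C | S=D) = 0.011/0.178 = 0.0618.
P(S=A) = 0.054 + 0.063 + 0.031 + 0.060 = 0.208; P(R=C | S=A) = 0.031/0.208 = 0.1490.
Difference = -0.087.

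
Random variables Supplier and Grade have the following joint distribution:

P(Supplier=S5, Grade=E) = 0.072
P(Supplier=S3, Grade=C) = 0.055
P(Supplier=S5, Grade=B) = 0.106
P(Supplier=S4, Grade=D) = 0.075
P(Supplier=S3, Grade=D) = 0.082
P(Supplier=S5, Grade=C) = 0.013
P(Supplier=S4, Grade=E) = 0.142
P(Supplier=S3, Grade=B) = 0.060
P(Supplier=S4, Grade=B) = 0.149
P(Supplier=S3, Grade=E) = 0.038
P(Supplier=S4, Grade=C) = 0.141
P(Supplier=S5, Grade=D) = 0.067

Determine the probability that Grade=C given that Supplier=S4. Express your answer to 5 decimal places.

P(Supplier=S4) = 0.149 + 0.141 + 0.075 + 0.142 = 0.507.
P(Grade=C | Supplier=S4) = 0.141/0.507 = 0.27811.

0.27811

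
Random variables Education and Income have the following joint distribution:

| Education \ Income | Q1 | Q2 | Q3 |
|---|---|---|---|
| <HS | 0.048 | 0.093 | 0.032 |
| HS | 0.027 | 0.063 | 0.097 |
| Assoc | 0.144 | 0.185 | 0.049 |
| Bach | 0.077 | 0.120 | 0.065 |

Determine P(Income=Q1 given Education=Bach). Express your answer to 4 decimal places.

0.2939

P(Education=Bach) = 0.077 + 0.120 + 0.065 = 0.262.
P(Income=Q1 | Education=Bach) = 0.077/0.262 = 0.2939.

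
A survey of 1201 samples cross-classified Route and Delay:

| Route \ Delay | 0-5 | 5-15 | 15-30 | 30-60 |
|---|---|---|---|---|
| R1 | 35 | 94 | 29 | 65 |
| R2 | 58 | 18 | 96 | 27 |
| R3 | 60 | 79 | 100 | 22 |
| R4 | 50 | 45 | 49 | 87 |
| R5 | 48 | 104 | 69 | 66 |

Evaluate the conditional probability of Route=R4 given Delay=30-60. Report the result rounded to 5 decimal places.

Total with Delay=30-60: 65 + 27 + 22 + 87 + 66 = 267.
P(Route=R4 | Delay=30-60) = 87/267 = 0.32584.

0.32584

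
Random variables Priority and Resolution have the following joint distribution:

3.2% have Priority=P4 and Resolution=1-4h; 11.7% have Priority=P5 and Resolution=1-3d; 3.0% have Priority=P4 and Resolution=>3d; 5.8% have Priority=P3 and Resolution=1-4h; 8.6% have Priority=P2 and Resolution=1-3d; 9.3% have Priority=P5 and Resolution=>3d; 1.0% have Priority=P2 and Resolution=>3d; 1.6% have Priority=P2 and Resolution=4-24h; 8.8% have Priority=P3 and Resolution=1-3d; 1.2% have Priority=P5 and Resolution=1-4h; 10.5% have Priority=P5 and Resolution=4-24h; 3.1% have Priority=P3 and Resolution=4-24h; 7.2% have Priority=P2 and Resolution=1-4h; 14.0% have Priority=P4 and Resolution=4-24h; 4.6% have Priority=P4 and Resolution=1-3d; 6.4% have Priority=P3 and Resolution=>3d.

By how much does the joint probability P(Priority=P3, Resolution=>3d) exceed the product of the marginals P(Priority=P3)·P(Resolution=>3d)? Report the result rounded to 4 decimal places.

0.0165

P(Priority=P3) = 0.058 + 0.031 + 0.088 + 0.064 = 0.241.
P(Resolution=>3d) = 0.010 + 0.064 + 0.030 + 0.093 = 0.197.
P(Priority=P3, Resolution=>3d) − P(Priority=P3)P(Resolution=>3d) = 0.064 − 0.241×0.197 = 0.0165.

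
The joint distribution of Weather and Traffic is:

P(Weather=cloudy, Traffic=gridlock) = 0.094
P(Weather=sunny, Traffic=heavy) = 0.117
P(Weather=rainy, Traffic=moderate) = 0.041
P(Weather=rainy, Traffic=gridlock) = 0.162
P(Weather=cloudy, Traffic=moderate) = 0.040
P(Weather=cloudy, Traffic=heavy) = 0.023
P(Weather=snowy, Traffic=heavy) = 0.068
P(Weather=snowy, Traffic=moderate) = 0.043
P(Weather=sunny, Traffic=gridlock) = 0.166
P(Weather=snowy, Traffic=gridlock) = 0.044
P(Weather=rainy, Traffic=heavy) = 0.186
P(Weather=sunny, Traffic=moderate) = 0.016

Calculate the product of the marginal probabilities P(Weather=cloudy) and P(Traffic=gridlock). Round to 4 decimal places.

P(Weather=cloudy) = 0.040 + 0.023 + 0.094 = 0.157.
P(Traffic=gridlock) = 0.166 + 0.094 + 0.162 + 0.044 = 0.466.
Product: 0.157 × 0.466 = 0.0732.

0.0732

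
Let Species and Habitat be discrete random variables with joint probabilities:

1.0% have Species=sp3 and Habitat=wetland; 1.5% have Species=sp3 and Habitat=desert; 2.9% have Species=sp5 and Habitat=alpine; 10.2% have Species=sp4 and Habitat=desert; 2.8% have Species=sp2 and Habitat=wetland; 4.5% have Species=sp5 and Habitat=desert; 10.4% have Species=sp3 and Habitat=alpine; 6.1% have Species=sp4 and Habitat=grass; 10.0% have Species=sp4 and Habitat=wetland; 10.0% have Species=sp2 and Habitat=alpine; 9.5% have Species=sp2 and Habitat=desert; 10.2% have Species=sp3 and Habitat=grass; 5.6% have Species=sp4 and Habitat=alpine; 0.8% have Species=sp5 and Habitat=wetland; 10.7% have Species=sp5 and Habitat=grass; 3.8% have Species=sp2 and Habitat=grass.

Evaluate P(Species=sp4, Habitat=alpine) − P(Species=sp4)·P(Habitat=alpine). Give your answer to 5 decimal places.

-0.03619

P(Species=sp4) = 0.061 + 0.100 + 0.102 + 0.056 = 0.319.
P(Habitat=alpine) = 0.100 + 0.104 + 0.056 + 0.029 = 0.289.
P(Species=sp4, Habitat=alpine) − P(Species=sp4)P(Habitat=alpine) = 0.056 − 0.319×0.289 = -0.03619.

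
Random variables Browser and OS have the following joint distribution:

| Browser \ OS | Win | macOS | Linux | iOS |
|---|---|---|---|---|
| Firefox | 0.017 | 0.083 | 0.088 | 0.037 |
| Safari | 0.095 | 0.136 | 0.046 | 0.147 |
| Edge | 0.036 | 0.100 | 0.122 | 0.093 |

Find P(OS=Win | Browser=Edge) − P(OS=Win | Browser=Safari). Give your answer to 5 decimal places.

P(Browser=Edge) = 0.036 + 0.100 + 0.122 + 0.093 = 0.351; P(OS=Win | Browser=Edge) = 0.036/0.351 = 0.102564.
P(Browser=Safari) = 0.095 + 0.136 + 0.046 + 0.147 = 0.424; P(OS=Win | Browser=Safari) = 0.095/0.424 = 0.224057.
Difference = -0.12149.

-0.12149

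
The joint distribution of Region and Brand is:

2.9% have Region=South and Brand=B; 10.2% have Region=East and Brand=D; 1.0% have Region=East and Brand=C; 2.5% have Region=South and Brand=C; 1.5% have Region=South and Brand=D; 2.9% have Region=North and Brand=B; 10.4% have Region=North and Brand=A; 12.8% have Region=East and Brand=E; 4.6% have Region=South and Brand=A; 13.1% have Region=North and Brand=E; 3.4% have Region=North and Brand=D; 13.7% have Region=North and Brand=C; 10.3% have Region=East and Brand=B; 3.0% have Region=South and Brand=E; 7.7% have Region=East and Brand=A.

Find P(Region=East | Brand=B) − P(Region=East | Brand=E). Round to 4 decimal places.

P(Brand=B) = 0.029 + 0.029 + 0.103 = 0.161; P(Region=East | Brand=B) = 0.103/0.161 = 0.63975.
P(Brand=E) = 0.131 + 0.030 + 0.128 = 0.289; P(Region=East | Brand=E) = 0.128/0.289 = 0.44291.
Difference = 0.1968.

0.1968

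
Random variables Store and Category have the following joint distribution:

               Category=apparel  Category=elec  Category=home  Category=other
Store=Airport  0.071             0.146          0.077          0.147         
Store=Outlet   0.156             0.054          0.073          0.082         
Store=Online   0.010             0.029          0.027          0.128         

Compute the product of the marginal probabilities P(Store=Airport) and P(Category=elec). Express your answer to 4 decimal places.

0.1010

P(Store=Airport) = 0.071 + 0.146 + 0.077 + 0.147 = 0.441.
P(Category=elec) = 0.146 + 0.054 + 0.029 = 0.229.
Product: 0.441 × 0.229 = 0.1010.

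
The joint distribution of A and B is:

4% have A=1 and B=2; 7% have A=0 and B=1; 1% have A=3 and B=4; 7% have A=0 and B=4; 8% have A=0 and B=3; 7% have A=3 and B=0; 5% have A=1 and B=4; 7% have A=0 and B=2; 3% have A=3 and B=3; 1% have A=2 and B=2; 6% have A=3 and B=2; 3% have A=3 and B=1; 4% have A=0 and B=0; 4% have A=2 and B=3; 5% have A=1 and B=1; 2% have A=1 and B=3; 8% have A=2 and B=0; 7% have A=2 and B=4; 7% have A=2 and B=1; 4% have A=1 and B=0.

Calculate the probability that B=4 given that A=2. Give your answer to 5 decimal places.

P(A=2) = 0.08 + 0.07 + 0.01 + 0.04 + 0.07 = 0.27.
P(B=4 | A=2) = 0.07/0.27 = 0.25926.

0.25926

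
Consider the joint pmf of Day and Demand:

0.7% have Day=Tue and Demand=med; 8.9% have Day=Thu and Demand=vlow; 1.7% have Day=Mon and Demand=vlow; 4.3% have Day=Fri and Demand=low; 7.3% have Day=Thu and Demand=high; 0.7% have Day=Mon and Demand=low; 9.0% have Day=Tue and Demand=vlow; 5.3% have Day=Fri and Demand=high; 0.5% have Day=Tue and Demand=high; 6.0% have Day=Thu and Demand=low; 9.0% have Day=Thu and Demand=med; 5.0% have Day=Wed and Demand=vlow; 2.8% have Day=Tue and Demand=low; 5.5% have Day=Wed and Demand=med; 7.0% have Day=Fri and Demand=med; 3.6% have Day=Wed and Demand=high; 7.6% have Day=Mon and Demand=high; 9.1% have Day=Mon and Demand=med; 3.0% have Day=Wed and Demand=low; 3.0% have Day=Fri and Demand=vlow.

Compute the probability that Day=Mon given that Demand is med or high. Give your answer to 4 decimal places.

0.3004

P(Demand=med) = 0.091 + 0.007 + 0.055 + 0.090 + 0.070 = 0.313.
P(Demand=high) = 0.076 + 0.005 + 0.036 + 0.073 + 0.053 = 0.243.
P(Demand ∈ {med, high}) = 0.313 + 0.243 = 0.556; P(Day=Mon, Demand ∈ {med, high}) = 0.091 + 0.076 = 0.167.
P(Day=Mon | Demand ∈ {med, high}) = 0.167/0.556 = 0.3004.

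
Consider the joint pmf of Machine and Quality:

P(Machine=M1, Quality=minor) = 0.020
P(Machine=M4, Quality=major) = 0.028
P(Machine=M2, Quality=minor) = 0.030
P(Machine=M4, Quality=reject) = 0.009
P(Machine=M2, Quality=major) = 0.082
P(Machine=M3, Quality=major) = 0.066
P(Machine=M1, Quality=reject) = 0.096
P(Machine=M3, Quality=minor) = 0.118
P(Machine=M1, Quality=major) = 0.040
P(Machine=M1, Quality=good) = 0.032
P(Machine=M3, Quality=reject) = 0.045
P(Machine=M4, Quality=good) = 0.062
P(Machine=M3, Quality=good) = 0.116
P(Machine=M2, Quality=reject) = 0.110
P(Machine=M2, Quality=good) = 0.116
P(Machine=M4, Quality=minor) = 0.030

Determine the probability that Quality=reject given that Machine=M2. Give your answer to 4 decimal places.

P(Machine=M2) = 0.116 + 0.030 + 0.082 + 0.110 = 0.338.
P(Quality=reject | Machine=M2) = 0.110/0.338 = 0.3254.

0.3254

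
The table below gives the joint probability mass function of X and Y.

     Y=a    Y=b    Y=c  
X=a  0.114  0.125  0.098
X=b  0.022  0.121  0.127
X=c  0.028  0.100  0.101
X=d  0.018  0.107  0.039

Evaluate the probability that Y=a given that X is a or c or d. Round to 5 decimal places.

P(X=a) = 0.114 + 0.125 + 0.098 = 0.337.
P(X=c) = 0.028 + 0.100 + 0.101 = 0.229.
P(X=d) = 0.018 + 0.107 + 0.039 = 0.164.
P(X ∈ {a, c, d}) = 0.337 + 0.229 + 0.164 = 0.730; P(Y=a, X ∈ {a, c, d}) = 0.114 + 0.028 + 0.018 = 0.160.
P(Y=a | X ∈ {a, c, d}) = 0.160/0.730 = 0.21918.

0.21918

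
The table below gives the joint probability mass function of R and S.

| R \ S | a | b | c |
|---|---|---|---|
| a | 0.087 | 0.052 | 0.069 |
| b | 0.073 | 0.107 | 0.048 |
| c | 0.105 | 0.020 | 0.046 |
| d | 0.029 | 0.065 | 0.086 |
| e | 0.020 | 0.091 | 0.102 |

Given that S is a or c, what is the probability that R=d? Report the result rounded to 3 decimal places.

P(S=a) = 0.087 + 0.073 + 0.105 + 0.029 + 0.020 = 0.314.
P(S=c) = 0.069 + 0.048 + 0.046 + 0.086 + 0.102 = 0.351.
P(S ∈ {a, c}) = 0.314 + 0.351 = 0.665; P(R=d, S ∈ {a, c}) = 0.029 + 0.086 = 0.115.
P(R=d | S ∈ {a, c}) = 0.115/0.665 = 0.173.

0.173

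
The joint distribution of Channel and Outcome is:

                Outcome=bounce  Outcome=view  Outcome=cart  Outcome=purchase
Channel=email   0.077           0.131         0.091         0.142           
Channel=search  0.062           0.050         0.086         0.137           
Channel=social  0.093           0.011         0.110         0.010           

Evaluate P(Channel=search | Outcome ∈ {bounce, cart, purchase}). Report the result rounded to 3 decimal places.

0.353

P(Outcome=bounce) = 0.077 + 0.062 + 0.093 = 0.232.
P(Outcome=cart) = 0.091 + 0.086 + 0.110 = 0.287.
P(Outcome=purchase) = 0.142 + 0.137 + 0.010 = 0.289.
P(Outcome ∈ {bounce, cart, purchase}) = 0.232 + 0.287 + 0.289 = 0.808; P(Channel=search, Outcome ∈ {bounce, cart, purchase}) = 0.062 + 0.086 + 0.137 = 0.285.
P(Channel=search | Outcome ∈ {bounce, cart, purchase}) = 0.285/0.808 = 0.353.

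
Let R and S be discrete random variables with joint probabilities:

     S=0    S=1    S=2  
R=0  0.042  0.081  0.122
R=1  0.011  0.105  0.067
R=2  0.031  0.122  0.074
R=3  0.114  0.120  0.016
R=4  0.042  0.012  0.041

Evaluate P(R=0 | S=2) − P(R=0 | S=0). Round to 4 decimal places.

P(S=2) = 0.122 + 0.067 + 0.074 + 0.016 + 0.041 = 0.320; P(R=0 | S=2) = 0.122/0.320 = 0.38125.
P(S=0) = 0.042 + 0.011 + 0.031 + 0.114 + 0.042 = 0.240; P(R=0 | S=0) = 0.042/0.240 = 0.17500.
Difference = 0.2063.

0.2063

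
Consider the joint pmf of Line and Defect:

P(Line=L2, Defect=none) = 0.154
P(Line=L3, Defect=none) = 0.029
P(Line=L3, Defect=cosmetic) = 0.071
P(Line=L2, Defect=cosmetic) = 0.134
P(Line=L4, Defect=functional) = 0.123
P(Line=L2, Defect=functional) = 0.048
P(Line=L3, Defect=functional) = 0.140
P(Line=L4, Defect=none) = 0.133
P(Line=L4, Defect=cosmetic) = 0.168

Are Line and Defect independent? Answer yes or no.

P(Line=L3) = 0.240 and P(Defect=functional) = 0.311, so their product is 0.07464, but P(Line=L3, Defect=functional) = 0.140. Since these differ, Line and Defect are not independent.

no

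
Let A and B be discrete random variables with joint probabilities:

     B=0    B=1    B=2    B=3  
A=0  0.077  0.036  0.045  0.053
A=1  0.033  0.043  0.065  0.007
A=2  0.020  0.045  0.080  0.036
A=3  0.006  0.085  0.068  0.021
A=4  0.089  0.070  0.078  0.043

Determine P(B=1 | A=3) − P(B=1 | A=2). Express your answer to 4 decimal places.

0.2236

P(A=3) = 0.006 + 0.085 + 0.068 + 0.021 = 0.180; P(B=1 | A=3) = 0.085/0.180 = 0.47222.
P(A=2) = 0.020 + 0.045 + 0.080 + 0.036 = 0.181; P(B=1 | A=2) = 0.045/0.181 = 0.24862.
Difference = 0.2236.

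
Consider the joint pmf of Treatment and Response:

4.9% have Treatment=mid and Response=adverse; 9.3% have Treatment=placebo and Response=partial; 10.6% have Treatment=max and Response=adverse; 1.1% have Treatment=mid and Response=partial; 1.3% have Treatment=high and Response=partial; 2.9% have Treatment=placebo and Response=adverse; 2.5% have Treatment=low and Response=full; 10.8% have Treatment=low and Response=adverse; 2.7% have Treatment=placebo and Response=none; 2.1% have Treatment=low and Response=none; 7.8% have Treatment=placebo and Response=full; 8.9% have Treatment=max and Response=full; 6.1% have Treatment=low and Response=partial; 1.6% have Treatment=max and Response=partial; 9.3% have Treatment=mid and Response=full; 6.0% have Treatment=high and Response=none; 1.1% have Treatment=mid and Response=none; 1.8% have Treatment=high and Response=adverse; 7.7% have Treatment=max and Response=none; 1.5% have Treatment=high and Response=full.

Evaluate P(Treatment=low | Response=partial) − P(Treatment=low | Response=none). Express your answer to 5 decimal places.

0.20729

P(Response=partial) = 0.093 + 0.061 + 0.011 + 0.013 + 0.016 = 0.194; P(Treatment=low | Response=partial) = 0.061/0.194 = 0.314433.
P(Response=none) = 0.027 + 0.021 + 0.011 + 0.060 + 0.077 = 0.196; P(Treatment=low | Response=none) = 0.021/0.196 = 0.107143.
Difference = 0.20729.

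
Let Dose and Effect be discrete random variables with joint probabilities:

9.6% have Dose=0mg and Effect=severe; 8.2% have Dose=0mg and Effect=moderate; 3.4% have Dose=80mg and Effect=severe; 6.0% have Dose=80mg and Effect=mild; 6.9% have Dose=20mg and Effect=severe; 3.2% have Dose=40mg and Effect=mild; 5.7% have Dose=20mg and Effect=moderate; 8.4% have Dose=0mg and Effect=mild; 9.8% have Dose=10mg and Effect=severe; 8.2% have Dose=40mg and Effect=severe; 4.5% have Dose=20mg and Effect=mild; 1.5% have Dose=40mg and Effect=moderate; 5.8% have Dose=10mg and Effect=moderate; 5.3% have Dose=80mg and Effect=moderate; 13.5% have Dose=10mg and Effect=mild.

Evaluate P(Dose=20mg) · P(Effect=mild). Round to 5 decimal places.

0.06088

P(Dose=20mg) = 0.045 + 0.057 + 0.069 = 0.171.
P(Effect=mild) = 0.084 + 0.135 + 0.045 + 0.032 + 0.060 = 0.356.
Product: 0.171 × 0.356 = 0.06088.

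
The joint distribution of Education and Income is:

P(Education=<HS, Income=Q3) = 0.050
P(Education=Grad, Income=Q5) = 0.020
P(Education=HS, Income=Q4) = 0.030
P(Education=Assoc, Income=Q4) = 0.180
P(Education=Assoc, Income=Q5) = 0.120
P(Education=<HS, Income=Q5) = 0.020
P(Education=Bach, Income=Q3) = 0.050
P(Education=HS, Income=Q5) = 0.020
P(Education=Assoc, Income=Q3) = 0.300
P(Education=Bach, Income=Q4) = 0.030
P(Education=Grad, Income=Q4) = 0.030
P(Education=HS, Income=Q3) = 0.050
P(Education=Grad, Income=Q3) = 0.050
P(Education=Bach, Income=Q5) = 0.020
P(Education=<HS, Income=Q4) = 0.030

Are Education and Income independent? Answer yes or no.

yes

Every cell satisfies P(Education,Income) = P(Education)·P(Income). For instance P(Education=Grad) = 0.100, P(Income=Q5) = 0.200, and 0.100×0.200 = 0.020 matches the joint entry. So Education and Income are independent.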